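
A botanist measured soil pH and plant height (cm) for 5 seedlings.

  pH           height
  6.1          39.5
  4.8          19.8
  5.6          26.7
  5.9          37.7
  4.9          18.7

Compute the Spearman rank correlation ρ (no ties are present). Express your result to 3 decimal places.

0.900

Rank pH: 5, 1, 3, 4, 2
Rank height: 5, 2, 3, 4, 1
d = rank(pH) − rank(height): 0, -1, 0, 0, 1; Σd² = 2
ρ = 1 − 6Σd² / [n(n²−1)] = 1 − 6×2 / (5×24) = 1 − 12/120 ≈ 0.900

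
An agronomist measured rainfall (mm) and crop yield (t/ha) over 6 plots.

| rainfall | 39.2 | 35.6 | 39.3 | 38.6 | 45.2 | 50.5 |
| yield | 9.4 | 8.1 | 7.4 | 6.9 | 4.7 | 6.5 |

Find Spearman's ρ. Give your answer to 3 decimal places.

-0.657

Rank rainfall: 3, 1, 4, 2, 5, 6
Rank yield: 6, 5, 4, 3, 1, 2
d = rank(rainfall) − rank(yield): -3, -4, 0, -1, 4, 4; Σd² = 58
ρ = 1 − 6Σd² / [n(n²−1)] = 1 − 6×58 / (6×35) = 1 − 348/210 ≈ -0.657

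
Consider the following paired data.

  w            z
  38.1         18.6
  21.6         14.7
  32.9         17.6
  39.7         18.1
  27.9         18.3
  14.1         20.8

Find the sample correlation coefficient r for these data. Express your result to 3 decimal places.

n = 6, Σw = 174.3, Σz = 108.1, Σw² = 5553.89, Σz² = 1966.95, Σwz = 3127.64
nΣwz − ΣwΣz = 18765.84 − 18841.83 = -75.99
nΣw² − (Σw)² = 33323.34 − 30380.49 = 2942.85; nΣz² − (Σz)² = 11801.7 − 11685.61 = 116.09
r = -75.99 / √(2942.85 × 116.09) = -75.99 / 584.4959 ≈ -0.130

-0.130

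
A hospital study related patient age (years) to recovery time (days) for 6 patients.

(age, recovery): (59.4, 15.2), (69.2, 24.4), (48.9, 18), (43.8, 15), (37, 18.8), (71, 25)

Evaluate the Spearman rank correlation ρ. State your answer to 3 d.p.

0.600

Rank age: 4, 5, 3, 2, 1, 6
Rank recovery: 2, 5, 3, 1, 4, 6
d = rank(age) − rank(recovery): 2, 0, 0, 1, -3, 0; Σd² = 14
ρ = 1 − 6Σd² / [n(n²−1)] = 1 − 6×14 / (6×35) = 1 − 84/210 ≈ 0.600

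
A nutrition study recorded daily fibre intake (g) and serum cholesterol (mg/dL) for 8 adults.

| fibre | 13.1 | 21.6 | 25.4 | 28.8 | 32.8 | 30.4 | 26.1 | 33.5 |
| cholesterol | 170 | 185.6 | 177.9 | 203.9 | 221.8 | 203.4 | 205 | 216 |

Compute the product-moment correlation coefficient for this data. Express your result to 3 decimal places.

0.892

n = 8, Σx = 211.7, Σy = 1583.6, Σx² = 5916.23, Σy² = 315818.78, Σxy = 42671.84
nΣxy − ΣxΣy = 341374.72 − 335248.12 = 6126.6
nΣx² − (Σx)² = 47329.84 − 44816.89 = 2512.95; nΣy² − (Σy)² = 2526550.24 − 2507788.96 = 18761.28
r = 6126.6 / √(2512.95 × 18761.28) = 6126.6 / 6866.3060 ≈ 0.892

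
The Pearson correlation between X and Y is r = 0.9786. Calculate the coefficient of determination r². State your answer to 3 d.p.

0.958

r² = (0.9786)² = 0.958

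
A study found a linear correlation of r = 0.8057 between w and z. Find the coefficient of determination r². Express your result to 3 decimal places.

r² = (0.8057)² = 0.649

0.649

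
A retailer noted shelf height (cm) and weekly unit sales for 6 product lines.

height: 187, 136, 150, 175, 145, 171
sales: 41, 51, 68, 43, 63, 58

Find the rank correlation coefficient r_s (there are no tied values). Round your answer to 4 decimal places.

Rank height: 6, 1, 3, 5, 2, 4
Rank sales: 1, 3, 6, 2, 5, 4
d = rank(height) − rank(sales): 5, -2, -3, 3, -3, 0; Σd² = 56
ρ = 1 − 6Σd² / [n(n²−1)] = 1 − 6×56 / (6×35) = 1 − 336/210 ≈ -0.6000

-0.6000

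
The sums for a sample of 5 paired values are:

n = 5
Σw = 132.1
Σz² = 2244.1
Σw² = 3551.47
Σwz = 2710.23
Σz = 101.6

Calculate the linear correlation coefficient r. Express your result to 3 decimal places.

r = (nΣwz − ΣwΣz) / √[(nΣw² − (Σw)²)(nΣz² − (Σz)²)]
Numerator: 5×2710.23 − 132.1×101.6 = 129.79
Denominator: √[(17757.35 − 17450.41)(11220.5 − 10322.56)] = √[306.94 × 897.94] = 524.9892
r = 129.79 / 524.9892 ≈ 0.247

0.247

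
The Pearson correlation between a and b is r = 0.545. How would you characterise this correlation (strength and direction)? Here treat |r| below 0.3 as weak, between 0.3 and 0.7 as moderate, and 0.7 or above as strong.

r = 0.545 > 0 so the relationship is positive.
|r| = 0.545, which falls in the moderate range.

moderate positive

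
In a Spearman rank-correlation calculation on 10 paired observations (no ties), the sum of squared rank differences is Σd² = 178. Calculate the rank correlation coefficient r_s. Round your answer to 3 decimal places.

-0.079

ρ = 1 − 6Σd² / [n(n²−1)] = 1 − 6×178 / (10×99)
  = 1 − 1068/990 = 1 − 1.0788 ≈ -0.079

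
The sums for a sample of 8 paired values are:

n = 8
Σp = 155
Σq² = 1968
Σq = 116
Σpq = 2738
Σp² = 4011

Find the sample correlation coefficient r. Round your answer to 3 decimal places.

0.914

r = (nΣpq − ΣpΣq) / √[(nΣp² − (Σp)²)(nΣq² − (Σq)²)]
Numerator: 8×2738 − 155×116 = 3924
Denominator: √[(32088 − 24025)(15744 − 13456)] = √[8063 × 2288] = 4295.1303
r = 3924 / 4295.1303 ≈ 0.914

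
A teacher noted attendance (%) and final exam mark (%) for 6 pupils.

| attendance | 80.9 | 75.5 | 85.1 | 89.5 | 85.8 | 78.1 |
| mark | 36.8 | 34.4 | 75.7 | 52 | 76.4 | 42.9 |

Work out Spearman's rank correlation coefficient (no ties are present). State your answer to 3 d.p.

Rank attendance: 3, 1, 4, 6, 5, 2
Rank mark: 2, 1, 5, 4, 6, 3
d = rank(attendance) − rank(mark): 1, 0, -1, 2, -1, -1; Σd² = 8
ρ = 1 − 6Σd² / [n(n²−1)] = 1 − 6×8 / (6×35) = 1 − 48/210 ≈ 0.771

0.771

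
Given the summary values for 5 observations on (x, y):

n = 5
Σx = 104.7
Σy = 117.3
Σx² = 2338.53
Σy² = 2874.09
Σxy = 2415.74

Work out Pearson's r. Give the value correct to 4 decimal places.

-0.3032

r = (nΣxy − ΣxΣy) / √[(nΣx² − (Σx)²)(nΣy² − (Σy)²)]
Numerator: 5×2415.74 − 104.7×117.3 = -202.61
Denominator: √[(11692.65 − 10962.09)(14370.45 − 13759.29)] = √[730.56 × 611.16] = 668.1984
r = -202.61 / 668.1984 ≈ -0.3032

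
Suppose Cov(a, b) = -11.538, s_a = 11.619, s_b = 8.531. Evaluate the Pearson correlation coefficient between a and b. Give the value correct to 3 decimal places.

-0.116

r = Cov(a,b) / (s_a · s_b) = -11.538 / (11.619 × 8.531)
  = -11.538 / 99.1217 ≈ -0.116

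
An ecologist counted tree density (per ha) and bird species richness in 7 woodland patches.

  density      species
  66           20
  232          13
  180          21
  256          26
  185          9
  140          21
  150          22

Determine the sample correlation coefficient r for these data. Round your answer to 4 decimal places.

n = 7, Σx = 1209, Σy = 132, Σx² = 232441, Σy² = 2692, Σxy = 22677
nΣxy − ΣxΣy = 158739 − 159588 = -849
nΣx² − (Σx)² = 1627087 − 1461681 = 165406; nΣy² − (Σy)² = 18844 − 17424 = 1420
r = -849 / √(165406 × 1420) = -849 / 15325.6817 ≈ -0.0554

-0.0554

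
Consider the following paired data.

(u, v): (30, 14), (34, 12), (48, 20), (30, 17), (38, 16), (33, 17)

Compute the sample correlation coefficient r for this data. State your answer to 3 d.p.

n = 6, Σu = 213, Σv = 96, Σu² = 7793, Σv² = 1574, Σuv = 3467
nΣuv − ΣuΣv = 20802 − 20448 = 354
nΣu² − (Σu)² = 46758 − 45369 = 1389; nΣv² − (Σv)² = 9444 − 9216 = 228
r = 354 / √(1389 × 228) = 354 / 562.7539 ≈ 0.629

0.629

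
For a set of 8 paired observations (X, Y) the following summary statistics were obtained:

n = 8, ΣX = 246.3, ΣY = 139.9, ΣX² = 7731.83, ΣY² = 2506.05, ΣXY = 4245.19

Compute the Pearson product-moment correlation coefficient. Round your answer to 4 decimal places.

r = (nΣXY − ΣXΣY) / √[(nΣX² − (ΣX)²)(nΣY² − (ΣY)²)]
Numerator: 8×4245.19 − 246.3×139.9 = -495.85
Denominator: √[(61854.64 − 60663.69)(20048.4 − 19572.01)] = √[1190.95 × 476.39] = 753.2308
r = -495.85 / 753.2308 ≈ -0.6583

-0.6583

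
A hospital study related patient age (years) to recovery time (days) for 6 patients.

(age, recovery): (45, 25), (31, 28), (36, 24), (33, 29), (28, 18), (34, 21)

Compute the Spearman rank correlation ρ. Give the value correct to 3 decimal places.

Rank age: 6, 2, 5, 3, 1, 4
Rank recovery: 4, 5, 3, 6, 1, 2
d = rank(age) − rank(recovery): 2, -3, 2, -3, 0, 2; Σd² = 30
ρ = 1 − 6Σd² / [n(n²−1)] = 1 − 6×30 / (6×35) = 1 − 180/210 ≈ 0.143

0.143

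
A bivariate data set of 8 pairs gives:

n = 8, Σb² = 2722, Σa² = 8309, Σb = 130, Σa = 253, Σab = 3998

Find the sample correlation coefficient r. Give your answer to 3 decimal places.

r = (nΣab − ΣaΣb) / √[(nΣa² − (Σa)²)(nΣb² − (Σb)²)]
Numerator: 8×3998 − 253×130 = -906
Denominator: √[(66472 − 64009)(21776 − 16900)] = √[2463 × 4876] = 3465.4852
r = -906 / 3465.4852 ≈ -0.261

-0.261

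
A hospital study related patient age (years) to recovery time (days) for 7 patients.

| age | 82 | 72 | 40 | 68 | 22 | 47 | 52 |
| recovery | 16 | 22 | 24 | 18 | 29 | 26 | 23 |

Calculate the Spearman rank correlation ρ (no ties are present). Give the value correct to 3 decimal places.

Rank age: 7, 6, 2, 5, 1, 3, 4
Rank recovery: 1, 3, 5, 2, 7, 6, 4
d = rank(age) − rank(recovery): 6, 3, -3, 3, -6, -3, 0; Σd² = 108
ρ = 1 − 6Σd² / [n(n²−1)] = 1 − 6×108 / (7×48) = 1 − 648/336 ≈ -0.929

-0.929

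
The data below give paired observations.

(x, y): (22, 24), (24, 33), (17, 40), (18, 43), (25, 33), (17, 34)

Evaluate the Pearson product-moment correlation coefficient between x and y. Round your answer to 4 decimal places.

-0.5571

n = 6, Σx = 123, Σy = 207, Σx² = 2587, Σy² = 7359, Σxy = 4177
nΣxy − ΣxΣy = 25062 − 25461 = -399
nΣx² − (Σx)² = 15522 − 15129 = 393; nΣy² − (Σy)² = 44154 − 42849 = 1305
r = -399 / √(393 × 1305) = -399 / 716.1459 ≈ -0.5571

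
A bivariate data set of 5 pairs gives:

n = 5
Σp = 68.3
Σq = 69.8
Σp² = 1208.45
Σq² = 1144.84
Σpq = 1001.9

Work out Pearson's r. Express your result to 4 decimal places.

0.2235

r = (nΣpq − ΣpΣq) / √[(nΣp² − (Σp)²)(nΣq² − (Σq)²)]
Numerator: 5×1001.9 − 68.3×69.8 = 242.16
Denominator: √[(6042.25 − 4664.89)(5724.2 − 4872.04)] = √[1377.36 × 852.16] = 1083.3887
r = 242.16 / 1083.3887 ≈ 0.2235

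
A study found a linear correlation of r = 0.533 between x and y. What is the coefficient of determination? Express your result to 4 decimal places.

r² = (0.533)² = 0.2841

0.2841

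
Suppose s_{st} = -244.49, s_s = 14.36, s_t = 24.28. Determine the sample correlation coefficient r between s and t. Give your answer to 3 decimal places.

r = Cov(s,t) / (s_s · s_t) = -244.49 / (14.36 × 24.28)
  = -244.49 / 348.6608 ≈ -0.701

-0.701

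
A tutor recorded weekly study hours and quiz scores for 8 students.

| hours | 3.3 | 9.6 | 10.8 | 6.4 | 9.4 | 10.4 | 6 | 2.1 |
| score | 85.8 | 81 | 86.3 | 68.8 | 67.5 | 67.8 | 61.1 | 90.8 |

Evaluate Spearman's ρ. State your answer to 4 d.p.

-0.1429

Rank hours: 2, 6, 8, 4, 5, 7, 3, 1
Rank score: 6, 5, 7, 4, 2, 3, 1, 8
d = rank(hours) − rank(score): -4, 1, 1, 0, 3, 4, 2, -7; Σd² = 96
ρ = 1 − 6Σd² / [n(n²−1)] = 1 − 6×96 / (8×63) = 1 − 576/504 ≈ -0.1429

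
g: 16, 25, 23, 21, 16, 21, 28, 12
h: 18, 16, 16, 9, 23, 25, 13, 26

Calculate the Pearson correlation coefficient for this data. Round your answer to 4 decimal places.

-0.6426

n = 8, Σg = 162, Σh = 146, Σg² = 3476, Σh² = 2916, Σgh = 2814
nΣgh − ΣgΣh = 22512 − 23652 = -1140
nΣg² − (Σg)² = 27808 − 26244 = 1564; nΣh² − (Σh)² = 23328 − 21316 = 2012
r = -1140 / √(1564 × 2012) = -1140 / 1773.9132 ≈ -0.6426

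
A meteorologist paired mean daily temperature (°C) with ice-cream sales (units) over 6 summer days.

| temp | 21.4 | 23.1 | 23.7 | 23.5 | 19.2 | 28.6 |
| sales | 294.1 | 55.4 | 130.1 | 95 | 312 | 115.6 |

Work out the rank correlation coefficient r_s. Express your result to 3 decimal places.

Rank temp: 2, 3, 5, 4, 1, 6
Rank sales: 5, 1, 4, 2, 6, 3
d = rank(temp) − rank(sales): -3, 2, 1, 2, -5, 3; Σd² = 52
ρ = 1 − 6Σd² / [n(n²−1)] = 1 − 6×52 / (6×35) = 1 − 312/210 ≈ -0.486

-0.486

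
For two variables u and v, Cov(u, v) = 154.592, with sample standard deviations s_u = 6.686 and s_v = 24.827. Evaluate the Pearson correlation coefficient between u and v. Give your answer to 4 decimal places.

r = Cov(u,v) / (s_u · s_v) = 154.592 / (6.686 × 24.827)
  = 154.592 / 165.9933 ≈ 0.9313

0.9313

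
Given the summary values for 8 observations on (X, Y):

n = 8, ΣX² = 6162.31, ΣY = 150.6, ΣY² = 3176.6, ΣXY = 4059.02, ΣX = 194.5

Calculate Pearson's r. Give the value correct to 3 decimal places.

r = (nΣXY − ΣXΣY) / √[(nΣX² − (ΣX)²)(nΣY² − (ΣY)²)]
Numerator: 8×4059.02 − 194.5×150.6 = 3180.46
Denominator: √[(49298.48 − 37830.25)(25412.8 − 22680.36)] = √[11468.23 × 2732.44] = 5597.8791
r = 3180.46 / 5597.8791 ≈ 0.568

0.568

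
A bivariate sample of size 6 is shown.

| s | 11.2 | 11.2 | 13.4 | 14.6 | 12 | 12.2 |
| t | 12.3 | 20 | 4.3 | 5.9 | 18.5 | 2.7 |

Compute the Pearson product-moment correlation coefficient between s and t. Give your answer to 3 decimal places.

-0.634

n = 6, Σs = 74.6, Σt = 63.7, Σs² = 936.44, Σt² = 954.13, Σst = 760.46
nΣst − ΣsΣt = 4562.76 − 4752.02 = -189.26
nΣs² − (Σs)² = 5618.64 − 5565.16 = 53.48; nΣt² − (Σt)² = 5724.78 − 4057.69 = 1667.09
r = -189.26 / √(53.48 × 1667.09) = -189.26 / 298.5900 ≈ -0.634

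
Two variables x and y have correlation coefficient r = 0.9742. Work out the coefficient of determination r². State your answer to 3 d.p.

r² = (0.9742)² = 0.949

0.949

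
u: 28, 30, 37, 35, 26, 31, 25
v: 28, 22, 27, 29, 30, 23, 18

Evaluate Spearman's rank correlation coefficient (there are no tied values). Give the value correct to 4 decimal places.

Rank u: 3, 4, 7, 6, 2, 5, 1
Rank v: 5, 2, 4, 6, 7, 3, 1
d = rank(u) − rank(v): -2, 2, 3, 0, -5, 2, 0; Σd² = 46
ρ = 1 − 6Σd² / [n(n²−1)] = 1 − 6×46 / (7×48) = 1 − 276/336 ≈ 0.1786

0.1786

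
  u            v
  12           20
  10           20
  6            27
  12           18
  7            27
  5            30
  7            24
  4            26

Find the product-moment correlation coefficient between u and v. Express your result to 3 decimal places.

n = 8, Σu = 63, Σv = 192, Σu² = 563, Σv² = 4734, Σuv = 1429
nΣuv − ΣuΣv = 11432 − 12096 = -664
nΣu² − (Σu)² = 4504 − 3969 = 535; nΣv² − (Σv)² = 37872 − 36864 = 1008
r = -664 / √(535 × 1008) = -664 / 734.3569 ≈ -0.904

-0.904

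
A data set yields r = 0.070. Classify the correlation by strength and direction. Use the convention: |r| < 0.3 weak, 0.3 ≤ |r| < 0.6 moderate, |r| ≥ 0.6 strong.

r = 0.070 > 0 so the relationship is positive.
|r| = 0.070, which falls in the weak range.

weak positive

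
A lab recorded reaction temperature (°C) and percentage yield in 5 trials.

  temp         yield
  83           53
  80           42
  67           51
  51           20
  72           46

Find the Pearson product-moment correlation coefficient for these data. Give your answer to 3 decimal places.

0.807

n = 5, Σx = 353, Σy = 212, Σx² = 25563, Σy² = 9690, Σxy = 15508
nΣxy − ΣxΣy = 77540 − 74836 = 2704
nΣx² − (Σx)² = 127815 − 124609 = 3206; nΣy² − (Σy)² = 48450 − 44944 = 3506
r = 2704 / √(3206 × 3506) = 2704 / 3352.6461 ≈ 0.807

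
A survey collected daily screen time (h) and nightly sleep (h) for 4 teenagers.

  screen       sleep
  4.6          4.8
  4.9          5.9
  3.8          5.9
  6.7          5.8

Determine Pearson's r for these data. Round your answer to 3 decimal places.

0.137

n = 4, Σx = 20, Σy = 22.4, Σx² = 104.5, Σy² = 126.3, Σxy = 112.27
nΣxy − ΣxΣy = 449.08 − 448 = 1.08
nΣx² − (Σx)² = 418 − 400 = 18; nΣy² − (Σy)² = 505.2 − 501.76 = 3.44
r = 1.08 / √(18 × 3.44) = 1.08 / 7.8689 ≈ 0.137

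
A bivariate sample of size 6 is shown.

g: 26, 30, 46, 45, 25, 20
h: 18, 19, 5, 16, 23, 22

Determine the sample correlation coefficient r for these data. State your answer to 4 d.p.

n = 6, Σg = 192, Σh = 103, Σg² = 6742, Σh² = 1979, Σgh = 3003
nΣgh − ΣgΣh = 18018 − 19776 = -1758
nΣg² − (Σg)² = 40452 − 36864 = 3588; nΣh² − (Σh)² = 11874 − 10609 = 1265
r = -1758 / √(3588 × 1265) = -1758 / 2130.4507 ≈ -0.8252

-0.8252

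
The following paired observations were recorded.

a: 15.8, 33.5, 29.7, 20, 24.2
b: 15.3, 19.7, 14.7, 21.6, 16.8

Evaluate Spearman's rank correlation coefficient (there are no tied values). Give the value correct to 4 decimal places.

Rank a: 1, 5, 4, 2, 3
Rank b: 2, 4, 1, 5, 3
d = rank(a) − rank(b): -1, 1, 3, -3, 0; Σd² = 20
ρ = 1 − 6Σd² / [n(n²−1)] = 1 − 6×20 / (5×24) = 1 − 120/120 ≈ 0.0000

0.0000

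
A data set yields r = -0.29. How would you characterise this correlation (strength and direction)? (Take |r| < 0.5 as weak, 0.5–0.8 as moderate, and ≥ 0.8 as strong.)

r = -0.29 < 0 so the relationship is negative.
|r| = 0.29, which falls in the weak range.

weak negative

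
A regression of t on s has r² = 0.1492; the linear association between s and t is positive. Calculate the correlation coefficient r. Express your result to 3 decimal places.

0.386

|r| = √0.1492 = 0.386
The association is positive, so r = 0.386.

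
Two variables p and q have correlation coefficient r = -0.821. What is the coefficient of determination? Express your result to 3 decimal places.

0.674

r² = (-0.821)² = 0.674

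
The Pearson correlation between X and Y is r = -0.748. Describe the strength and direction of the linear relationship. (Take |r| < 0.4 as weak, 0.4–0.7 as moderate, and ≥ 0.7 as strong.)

r = -0.748 < 0 so the relationship is negative.
|r| = 0.748, which falls in the strong range.

strong negative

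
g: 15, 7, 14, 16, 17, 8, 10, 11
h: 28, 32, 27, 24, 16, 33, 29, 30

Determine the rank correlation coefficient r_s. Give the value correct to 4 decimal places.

Rank g: 6, 1, 5, 7, 8, 2, 3, 4
Rank h: 4, 7, 3, 2, 1, 8, 5, 6
d = rank(g) − rank(h): 2, -6, 2, 5, 7, -6, -2, -2; Σd² = 162
ρ = 1 − 6Σd² / [n(n²−1)] = 1 − 6×162 / (8×63) = 1 − 972/504 ≈ -0.9286

-0.9286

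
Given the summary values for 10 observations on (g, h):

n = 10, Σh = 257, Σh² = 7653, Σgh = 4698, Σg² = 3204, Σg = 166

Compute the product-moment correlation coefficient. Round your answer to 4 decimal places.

0.6299

r = (nΣgh − ΣgΣh) / √[(nΣg² − (Σg)²)(nΣh² − (Σh)²)]
Numerator: 10×4698 − 166×257 = 4318
Denominator: √[(32040 − 27556)(76530 − 66049)] = √[4484 × 10481] = 6855.4215
r = 4318 / 6855.4215 ≈ 0.6299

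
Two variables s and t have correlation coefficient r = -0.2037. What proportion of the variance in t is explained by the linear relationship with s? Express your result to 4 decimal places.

0.0415

r² = (-0.2037)² = 0.0415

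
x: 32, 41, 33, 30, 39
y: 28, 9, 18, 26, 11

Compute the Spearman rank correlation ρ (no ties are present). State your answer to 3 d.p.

-0.900

Rank x: 2, 5, 3, 1, 4
Rank y: 5, 1, 3, 4, 2
d = rank(x) − rank(y): -3, 4, 0, -3, 2; Σd² = 38
ρ = 1 − 6Σd² / [n(n²−1)] = 1 − 6×38 / (5×24) = 1 − 228/120 ≈ -0.900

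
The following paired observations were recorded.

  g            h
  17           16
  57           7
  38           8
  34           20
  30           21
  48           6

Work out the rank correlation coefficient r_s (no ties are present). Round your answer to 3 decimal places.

Rank g: 1, 6, 4, 3, 2, 5
Rank h: 4, 2, 3, 5, 6, 1
d = rank(g) − rank(h): -3, 4, 1, -2, -4, 4; Σd² = 62
ρ = 1 − 6Σd² / [n(n²−1)] = 1 − 6×62 / (6×35) = 1 − 372/210 ≈ -0.771

-0.771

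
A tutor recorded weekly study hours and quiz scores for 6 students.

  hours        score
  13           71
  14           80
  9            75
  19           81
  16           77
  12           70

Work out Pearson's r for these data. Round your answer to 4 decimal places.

0.6242

n = 6, Σx = 83, Σy = 454, Σx² = 1207, Σy² = 34456, Σxy = 6329
nΣxy − ΣxΣy = 37974 − 37682 = 292
nΣx² − (Σx)² = 7242 − 6889 = 353; nΣy² − (Σy)² = 206736 − 206116 = 620
r = 292 / √(353 × 620) = 292 / 467.8248 ≈ 0.6242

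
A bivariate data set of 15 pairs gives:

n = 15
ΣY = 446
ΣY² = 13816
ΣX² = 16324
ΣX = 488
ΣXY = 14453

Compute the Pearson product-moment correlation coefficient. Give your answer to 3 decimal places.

-0.114

r = (nΣXY − ΣXΣY) / √[(nΣX² − (ΣX)²)(nΣY² − (ΣY)²)]
Numerator: 15×14453 − 488×446 = -853
Denominator: √[(244860 − 238144)(207240 − 198916)] = √[6716 × 8324] = 7476.8967
r = -853 / 7476.8967 ≈ -0.114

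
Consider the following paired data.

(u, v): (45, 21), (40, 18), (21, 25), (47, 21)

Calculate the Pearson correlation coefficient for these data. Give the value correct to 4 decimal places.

n = 4, Σu = 153, Σv = 85, Σu² = 6275, Σv² = 1831, Σuv = 3177
nΣuv − ΣuΣv = 12708 − 13005 = -297
nΣu² − (Σu)² = 25100 − 23409 = 1691; nΣv² − (Σv)² = 7324 − 7225 = 99
r = -297 / √(1691 × 99) = -297 / 409.1564 ≈ -0.7259

-0.7259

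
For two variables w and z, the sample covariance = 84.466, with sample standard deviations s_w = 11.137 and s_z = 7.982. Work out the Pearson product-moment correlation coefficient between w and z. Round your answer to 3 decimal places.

0.950

r = Cov(w,z) / (s_w · s_z) = 84.466 / (11.137 × 7.982)
  = 84.466 / 88.8955 ≈ 0.950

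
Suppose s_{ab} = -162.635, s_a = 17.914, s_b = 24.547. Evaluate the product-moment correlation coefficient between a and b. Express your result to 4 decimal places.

r = Cov(a,b) / (s_a · s_b) = -162.635 / (17.914 × 24.547)
  = -162.635 / 439.7350 ≈ -0.3698

-0.3698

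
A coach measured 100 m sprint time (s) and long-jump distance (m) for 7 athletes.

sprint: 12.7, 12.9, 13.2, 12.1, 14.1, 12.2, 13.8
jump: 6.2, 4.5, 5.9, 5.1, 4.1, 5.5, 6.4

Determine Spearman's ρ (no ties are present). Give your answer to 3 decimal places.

Rank sprint: 3, 4, 5, 1, 7, 2, 6
Rank jump: 6, 2, 5, 3, 1, 4, 7
d = rank(sprint) − rank(jump): -3, 2, 0, -2, 6, -2, -1; Σd² = 58
ρ = 1 − 6Σd² / [n(n²−1)] = 1 − 6×58 / (7×48) = 1 − 348/336 ≈ -0.036

-0.036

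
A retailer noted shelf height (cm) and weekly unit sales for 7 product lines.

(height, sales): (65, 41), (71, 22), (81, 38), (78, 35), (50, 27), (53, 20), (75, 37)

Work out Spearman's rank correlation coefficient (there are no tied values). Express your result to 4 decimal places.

0.4643

Rank height: 3, 4, 7, 6, 1, 2, 5
Rank sales: 7, 2, 6, 4, 3, 1, 5
d = rank(height) − rank(sales): -4, 2, 1, 2, -2, 1, 0; Σd² = 30
ρ = 1 − 6Σd² / [n(n²−1)] = 1 − 6×30 / (7×48) = 1 − 180/336 ≈ 0.4643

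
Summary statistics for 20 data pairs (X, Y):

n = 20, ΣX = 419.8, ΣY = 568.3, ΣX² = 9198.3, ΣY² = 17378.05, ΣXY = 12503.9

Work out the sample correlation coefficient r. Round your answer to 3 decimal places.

0.834

r = (nΣXY − ΣXΣY) / √[(nΣX² − (ΣX)²)(nΣY² − (ΣY)²)]
Numerator: 20×12503.9 − 419.8×568.3 = 11505.66
Denominator: √[(183966 − 176232.04)(347561 − 322964.89)] = √[7733.96 × 24596.11] = 13792.2199
r = 11505.66 / 13792.2199 ≈ 0.834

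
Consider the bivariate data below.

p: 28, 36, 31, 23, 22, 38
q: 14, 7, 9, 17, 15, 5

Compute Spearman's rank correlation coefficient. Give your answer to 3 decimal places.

-0.943

Rank p: 3, 5, 4, 2, 1, 6
Rank q: 4, 2, 3, 6, 5, 1
d = rank(p) − rank(q): -1, 3, 1, -4, -4, 5; Σd² = 68
ρ = 1 − 6Σd² / [n(n²−1)] = 1 − 6×68 / (6×35) = 1 − 408/210 ≈ -0.943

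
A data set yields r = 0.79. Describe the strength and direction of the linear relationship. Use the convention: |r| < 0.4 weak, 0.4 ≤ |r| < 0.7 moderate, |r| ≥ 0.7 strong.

strong positive

r = 0.79 > 0 so the relationship is positive.
|r| = 0.79, which falls in the strong range.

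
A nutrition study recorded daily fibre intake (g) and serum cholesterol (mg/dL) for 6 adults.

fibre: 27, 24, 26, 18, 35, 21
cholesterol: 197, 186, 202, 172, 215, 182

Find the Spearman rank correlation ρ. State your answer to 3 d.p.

Rank fibre: 5, 3, 4, 1, 6, 2
Rank cholesterol: 4, 3, 5, 1, 6, 2
d = rank(fibre) − rank(cholesterol): 1, 0, -1, 0, 0, 0; Σd² = 2
ρ = 1 − 6Σd² / [n(n²−1)] = 1 − 6×2 / (6×35) = 1 − 12/210 ≈ 0.943

0.943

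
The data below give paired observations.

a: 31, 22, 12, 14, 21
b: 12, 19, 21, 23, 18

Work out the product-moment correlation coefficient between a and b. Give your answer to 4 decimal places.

n = 5, Σa = 100, Σb = 93, Σa² = 2226, Σb² = 1799, Σab = 1742
nΣab − ΣaΣb = 8710 − 9300 = -590
nΣa² − (Σa)² = 11130 − 10000 = 1130; nΣb² − (Σb)² = 8995 − 8649 = 346
r = -590 / √(1130 × 346) = -590 / 625.2839 ≈ -0.9436

-0.9436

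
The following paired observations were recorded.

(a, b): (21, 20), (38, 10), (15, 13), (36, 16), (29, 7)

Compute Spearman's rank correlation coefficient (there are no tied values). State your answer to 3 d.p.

-0.300

Rank a: 2, 5, 1, 4, 3
Rank b: 5, 2, 3, 4, 1
d = rank(a) − rank(b): -3, 3, -2, 0, 2; Σd² = 26
ρ = 1 − 6Σd² / [n(n²−1)] = 1 − 6×26 / (5×24) = 1 − 156/120 ≈ -0.300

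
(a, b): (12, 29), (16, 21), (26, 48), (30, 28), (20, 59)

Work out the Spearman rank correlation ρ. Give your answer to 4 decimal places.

Rank a: 1, 2, 4, 5, 3
Rank b: 3, 1, 4, 2, 5
d = rank(a) − rank(b): -2, 1, 0, 3, -2; Σd² = 18
ρ = 1 − 6Σd² / [n(n²−1)] = 1 − 6×18 / (5×24) = 1 − 108/120 ≈ 0.1000

0.1000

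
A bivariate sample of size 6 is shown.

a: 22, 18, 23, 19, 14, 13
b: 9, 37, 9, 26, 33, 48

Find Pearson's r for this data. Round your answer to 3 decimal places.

-0.916

n = 6, Σa = 109, Σb = 162, Σa² = 2063, Σb² = 5600, Σab = 2651
nΣab − ΣaΣb = 15906 − 17658 = -1752
nΣa² − (Σa)² = 12378 − 11881 = 497; nΣb² − (Σb)² = 33600 − 26244 = 7356
r = -1752 / √(497 × 7356) = -1752 / 1912.0492 ≈ -0.916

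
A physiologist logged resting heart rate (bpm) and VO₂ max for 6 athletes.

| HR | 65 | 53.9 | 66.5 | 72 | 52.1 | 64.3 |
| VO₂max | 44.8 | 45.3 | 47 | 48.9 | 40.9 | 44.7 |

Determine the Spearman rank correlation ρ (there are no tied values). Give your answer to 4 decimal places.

Rank HR: 4, 2, 5, 6, 1, 3
Rank VO₂max: 3, 4, 5, 6, 1, 2
d = rank(HR) − rank(VO₂max): 1, -2, 0, 0, 0, 1; Σd² = 6
ρ = 1 − 6Σd² / [n(n²−1)] = 1 − 6×6 / (6×35) = 1 − 36/210 ≈ 0.8286

0.8286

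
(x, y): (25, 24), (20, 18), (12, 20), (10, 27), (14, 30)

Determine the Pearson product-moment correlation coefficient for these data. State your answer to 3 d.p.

-0.311

n = 5, Σx = 81, Σy = 119, Σx² = 1465, Σy² = 2929, Σxy = 1890
nΣxy − ΣxΣy = 9450 − 9639 = -189
nΣx² − (Σx)² = 7325 − 6561 = 764; nΣy² − (Σy)² = 14645 − 14161 = 484
r = -189 / √(764 × 484) = -189 / 608.0921 ≈ -0.311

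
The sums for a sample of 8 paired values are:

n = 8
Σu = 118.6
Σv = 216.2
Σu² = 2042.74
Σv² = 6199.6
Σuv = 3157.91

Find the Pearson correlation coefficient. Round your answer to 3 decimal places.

-0.148

r = (nΣuv − ΣuΣv) / √[(nΣu² − (Σu)²)(nΣv² − (Σv)²)]
Numerator: 8×3157.91 − 118.6×216.2 = -378.04
Denominator: √[(16341.92 − 14065.96)(49596.8 − 46742.44)] = √[2275.96 × 2854.36] = 2548.8054
r = -378.04 / 2548.8054 ≈ -0.148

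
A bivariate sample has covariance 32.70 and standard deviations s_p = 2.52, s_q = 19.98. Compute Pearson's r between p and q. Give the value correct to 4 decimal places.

0.6495

r = Cov(p,q) / (s_p · s_q) = 32.70 / (2.52 × 19.98)
  = 32.70 / 50.3496 ≈ 0.6495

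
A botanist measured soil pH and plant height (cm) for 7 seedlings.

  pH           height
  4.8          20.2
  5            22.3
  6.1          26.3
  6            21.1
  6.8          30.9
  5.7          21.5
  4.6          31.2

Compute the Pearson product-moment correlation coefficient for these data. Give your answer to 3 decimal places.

0.223

n = 7, Σx = 39, Σy = 173.5, Σx² = 221.14, Σy² = 4432.73, Σxy = 971.68
nΣxy − ΣxΣy = 6801.76 − 6766.5 = 35.26
nΣx² − (Σx)² = 1547.98 − 1521 = 26.98; nΣy² − (Σy)² = 31029.11 − 30102.25 = 926.86
r = 35.26 / √(26.98 × 926.86) = 35.26 / 158.1350 ≈ 0.223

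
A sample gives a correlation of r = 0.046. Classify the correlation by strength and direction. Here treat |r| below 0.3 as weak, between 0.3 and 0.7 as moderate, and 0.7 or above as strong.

weak positive

r = 0.046 > 0 so the relationship is positive.
|r| = 0.046, which falls in the weak range.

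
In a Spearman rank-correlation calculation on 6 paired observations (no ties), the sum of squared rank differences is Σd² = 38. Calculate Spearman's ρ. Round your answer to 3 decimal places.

ρ = 1 − 6Σd² / [n(n²−1)] = 1 − 6×38 / (6×35)
  = 1 − 228/210 = 1 − 1.0857 ≈ -0.086

-0.086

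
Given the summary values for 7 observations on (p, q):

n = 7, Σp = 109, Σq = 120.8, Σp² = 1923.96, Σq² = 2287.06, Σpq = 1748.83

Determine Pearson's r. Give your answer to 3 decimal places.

r = (nΣpq − ΣpΣq) / √[(nΣp² − (Σp)²)(nΣq² − (Σq)²)]
Numerator: 7×1748.83 − 109×120.8 = -925.39
Denominator: √[(13467.72 − 11881)(16009.42 − 14592.64)] = √[1586.72 × 1416.78] = 1499.3442
r = -925.39 / 1499.3442 ≈ -0.617

-0.617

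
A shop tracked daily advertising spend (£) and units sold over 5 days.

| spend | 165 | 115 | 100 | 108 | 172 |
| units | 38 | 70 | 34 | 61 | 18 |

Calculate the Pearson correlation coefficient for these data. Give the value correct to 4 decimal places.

-0.6199

n = 5, Σx = 660, Σy = 221, Σx² = 91698, Σy² = 11545, Σxy = 27404
nΣxy − ΣxΣy = 137020 − 145860 = -8840
nΣx² − (Σx)² = 458490 − 435600 = 22890; nΣy² − (Σy)² = 57725 − 48841 = 8884
r = -8840 / √(22890 × 8884) = -8840 / 14260.2510 ≈ -0.6199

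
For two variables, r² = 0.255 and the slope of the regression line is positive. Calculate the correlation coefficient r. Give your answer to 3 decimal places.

0.505

|r| = √0.255 = 0.505
The association is positive, so r = 0.505.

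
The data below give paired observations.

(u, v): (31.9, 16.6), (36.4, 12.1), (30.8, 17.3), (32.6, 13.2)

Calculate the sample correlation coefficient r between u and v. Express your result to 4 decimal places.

n = 4, Σu = 131.7, Σv = 59.2, Σu² = 4353.97, Σv² = 895.5, Σuv = 1933.14
nΣuv − ΣuΣv = 7732.56 − 7796.64 = -64.08
nΣu² − (Σu)² = 17415.88 − 17344.89 = 70.99; nΣv² − (Σv)² = 3582 − 3504.64 = 77.36
r = -64.08 / √(70.99 × 77.36) = -64.08 / 74.1066 ≈ -0.8647

-0.8647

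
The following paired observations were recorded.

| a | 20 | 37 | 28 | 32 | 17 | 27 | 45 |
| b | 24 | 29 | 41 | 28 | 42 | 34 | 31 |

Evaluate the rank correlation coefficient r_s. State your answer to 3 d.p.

Rank a: 2, 6, 4, 5, 1, 3, 7
Rank b: 1, 3, 6, 2, 7, 5, 4
d = rank(a) − rank(b): 1, 3, -2, 3, -6, -2, 3; Σd² = 72
ρ = 1 − 6Σd² / [n(n²−1)] = 1 − 6×72 / (7×48) = 1 − 432/336 ≈ -0.286

-0.286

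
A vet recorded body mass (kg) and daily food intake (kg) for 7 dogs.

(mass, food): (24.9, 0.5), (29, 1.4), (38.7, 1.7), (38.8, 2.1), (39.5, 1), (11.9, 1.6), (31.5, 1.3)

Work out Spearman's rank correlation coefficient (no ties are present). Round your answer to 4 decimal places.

Rank mass: 2, 3, 5, 6, 7, 1, 4
Rank food: 1, 4, 6, 7, 2, 5, 3
d = rank(mass) − rank(food): 1, -1, -1, -1, 5, -4, 1; Σd² = 46
ρ = 1 − 6Σd² / [n(n²−1)] = 1 − 6×46 / (7×48) = 1 − 276/336 ≈ 0.1786

0.1786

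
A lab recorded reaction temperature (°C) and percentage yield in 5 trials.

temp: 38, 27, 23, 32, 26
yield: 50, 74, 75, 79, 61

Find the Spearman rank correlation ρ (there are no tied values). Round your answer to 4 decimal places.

Rank temp: 5, 3, 1, 4, 2
Rank yield: 1, 3, 4, 5, 2
d = rank(temp) − rank(yield): 4, 0, -3, -1, 0; Σd² = 26
ρ = 1 − 6Σd² / [n(n²−1)] = 1 − 6×26 / (5×24) = 1 − 156/120 ≈ -0.3000

-0.3000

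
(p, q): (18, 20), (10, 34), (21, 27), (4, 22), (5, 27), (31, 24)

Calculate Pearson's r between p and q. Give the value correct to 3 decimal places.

-0.195

n = 6, Σp = 89, Σq = 154, Σp² = 1867, Σq² = 4074, Σpq = 2234
nΣpq − ΣpΣq = 13404 − 13706 = -302
nΣp² − (Σp)² = 11202 − 7921 = 3281; nΣq² − (Σq)² = 24444 − 23716 = 728
r = -302 / √(3281 × 728) = -302 / 1545.4993 ≈ -0.195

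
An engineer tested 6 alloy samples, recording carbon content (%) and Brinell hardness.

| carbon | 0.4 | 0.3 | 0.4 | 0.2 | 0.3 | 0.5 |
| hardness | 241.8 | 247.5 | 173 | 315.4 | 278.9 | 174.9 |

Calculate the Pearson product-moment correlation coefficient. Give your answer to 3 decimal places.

n = 6, Σx = 2.1, Σy = 1431.5, Σx² = 0.79, Σy² = 357504.87, Σxy = 474.37
nΣxy − ΣxΣy = 2846.22 − 3006.15 = -159.93
nΣx² − (Σx)² = 4.74 − 4.41 = 0.33; nΣy² − (Σy)² = 2145029.22 − 2049192.25 = 95836.97
r = -159.93 / √(0.33 × 95836.97) = -159.93 / 177.8376 ≈ -0.899

-0.899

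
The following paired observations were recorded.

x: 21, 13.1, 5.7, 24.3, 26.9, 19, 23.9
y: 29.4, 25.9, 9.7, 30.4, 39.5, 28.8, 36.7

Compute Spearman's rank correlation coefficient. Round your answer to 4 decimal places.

Rank x: 4, 2, 1, 6, 7, 3, 5
Rank y: 4, 2, 1, 5, 7, 3, 6
d = rank(x) − rank(y): 0, 0, 0, 1, 0, 0, -1; Σd² = 2
ρ = 1 − 6Σd² / [n(n²−1)] = 1 − 6×2 / (7×48) = 1 − 12/336 ≈ 0.9643

0.9643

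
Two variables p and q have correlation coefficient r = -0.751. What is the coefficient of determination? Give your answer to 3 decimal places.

0.564

r² = (-0.751)² = 0.564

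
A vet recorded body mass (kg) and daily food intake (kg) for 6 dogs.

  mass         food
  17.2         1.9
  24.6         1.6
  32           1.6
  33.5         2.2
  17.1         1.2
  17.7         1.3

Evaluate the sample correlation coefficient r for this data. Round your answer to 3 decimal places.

n = 6, Σx = 142.1, Σy = 9.8, Σx² = 3652.95, Σy² = 16.7, Σxy = 240.47
nΣxy − ΣxΣy = 1442.82 − 1392.58 = 50.24
nΣx² − (Σx)² = 21917.7 − 20192.41 = 1725.29; nΣy² − (Σy)² = 100.2 − 96.04 = 4.16
r = 50.24 / √(1725.29 × 4.16) = 50.24 / 84.7184 ≈ 0.593

0.593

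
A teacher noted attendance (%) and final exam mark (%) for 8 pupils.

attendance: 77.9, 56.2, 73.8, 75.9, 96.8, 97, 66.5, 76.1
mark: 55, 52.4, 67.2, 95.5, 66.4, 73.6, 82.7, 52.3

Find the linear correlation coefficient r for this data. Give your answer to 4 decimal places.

0.1500

n = 8, Σx = 620.2, Σy = 545.1, Σx² = 49426.8, Σy² = 38807.35, Σxy = 42483.49
nΣxy − ΣxΣy = 339867.92 − 338071.02 = 1796.9
nΣx² − (Σx)² = 395414.4 − 384648.04 = 10766.36; nΣy² − (Σy)² = 310458.8 − 297134.01 = 13324.79
r = 1796.9 / √(10766.36 × 13324.79) = 1796.9 / 11977.4574 ≈ 0.1500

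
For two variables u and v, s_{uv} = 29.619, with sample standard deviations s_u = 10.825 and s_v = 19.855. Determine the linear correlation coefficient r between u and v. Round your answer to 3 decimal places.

0.138

r = Cov(u,v) / (s_u · s_v) = 29.619 / (10.825 × 19.855)
  = 29.619 / 214.9304 ≈ 0.138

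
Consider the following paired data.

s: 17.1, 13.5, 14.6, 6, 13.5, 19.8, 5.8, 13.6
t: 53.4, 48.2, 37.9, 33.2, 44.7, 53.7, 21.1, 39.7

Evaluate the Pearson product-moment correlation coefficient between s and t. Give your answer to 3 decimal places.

0.890

n = 8, Σs = 103.9, Σt = 331.9, Σs² = 1516.71, Σt² = 14616.53, Σst = 4645.39
nΣst − ΣsΣt = 37163.12 − 34484.41 = 2678.71
nΣs² − (Σs)² = 12133.68 − 10795.21 = 1338.47; nΣt² − (Σt)² = 116932.24 − 110157.61 = 6774.63
r = 2678.71 / √(1338.47 × 6774.63) = 2678.71 / 3011.2521 ≈ 0.890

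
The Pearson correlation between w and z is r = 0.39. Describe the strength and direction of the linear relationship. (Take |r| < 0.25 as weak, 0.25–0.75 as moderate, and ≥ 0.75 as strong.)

moderate positive

r = 0.39 > 0 so the relationship is positive.
|r| = 0.39, which falls in the moderate range.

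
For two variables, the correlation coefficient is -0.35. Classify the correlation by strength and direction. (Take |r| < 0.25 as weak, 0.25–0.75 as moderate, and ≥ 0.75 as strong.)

moderate negative

r = -0.35 < 0 so the relationship is negative.
|r| = 0.35, which falls in the moderate range.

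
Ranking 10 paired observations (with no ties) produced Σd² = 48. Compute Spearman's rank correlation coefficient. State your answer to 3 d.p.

0.709

ρ = 1 − 6Σd² / [n(n²−1)] = 1 − 6×48 / (10×99)
  = 1 − 288/990 = 1 − 0.2909 ≈ 0.709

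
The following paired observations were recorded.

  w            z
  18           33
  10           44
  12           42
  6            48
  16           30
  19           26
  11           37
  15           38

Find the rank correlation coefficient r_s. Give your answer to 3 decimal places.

-0.905

Rank w: 7, 2, 4, 1, 6, 8, 3, 5
Rank z: 3, 7, 6, 8, 2, 1, 4, 5
d = rank(w) − rank(z): 4, -5, -2, -7, 4, 7, -1, 0; Σd² = 160
ρ = 1 − 6Σd² / [n(n²−1)] = 1 − 6×160 / (8×63) = 1 − 960/504 ≈ -0.905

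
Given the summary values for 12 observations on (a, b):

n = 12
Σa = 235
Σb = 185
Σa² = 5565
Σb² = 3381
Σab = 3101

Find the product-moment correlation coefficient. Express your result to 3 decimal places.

-0.731

r = (nΣab − ΣaΣb) / √[(nΣa² − (Σa)²)(nΣb² − (Σb)²)]
Numerator: 12×3101 − 235×185 = -6263
Denominator: √[(66780 − 55225)(40572 − 34225)] = √[11555 × 6347] = 8563.8534
r = -6263 / 8563.8534 ≈ -0.731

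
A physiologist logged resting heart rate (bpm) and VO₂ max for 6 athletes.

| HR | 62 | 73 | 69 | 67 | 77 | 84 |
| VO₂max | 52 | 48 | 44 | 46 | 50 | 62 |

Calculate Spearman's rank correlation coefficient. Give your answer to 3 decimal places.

Rank HR: 1, 4, 3, 2, 5, 6
Rank VO₂max: 5, 3, 1, 2, 4, 6
d = rank(HR) − rank(VO₂max): -4, 1, 2, 0, 1, 0; Σd² = 22
ρ = 1 − 6Σd² / [n(n²−1)] = 1 − 6×22 / (6×35) = 1 − 132/210 ≈ 0.371

0.371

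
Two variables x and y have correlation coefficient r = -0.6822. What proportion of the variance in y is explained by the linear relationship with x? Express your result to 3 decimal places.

0.465

r² = (-0.6822)² = 0.465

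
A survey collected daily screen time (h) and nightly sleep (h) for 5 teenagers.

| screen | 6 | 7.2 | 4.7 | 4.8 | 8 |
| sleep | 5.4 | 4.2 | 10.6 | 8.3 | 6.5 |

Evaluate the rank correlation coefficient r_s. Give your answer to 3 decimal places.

Rank screen: 3, 4, 1, 2, 5
Rank sleep: 2, 1, 5, 4, 3
d = rank(screen) − rank(sleep): 1, 3, -4, -2, 2; Σd² = 34
ρ = 1 − 6Σd² / [n(n²−1)] = 1 − 6×34 / (5×24) = 1 − 204/120 ≈ -0.700

-0.700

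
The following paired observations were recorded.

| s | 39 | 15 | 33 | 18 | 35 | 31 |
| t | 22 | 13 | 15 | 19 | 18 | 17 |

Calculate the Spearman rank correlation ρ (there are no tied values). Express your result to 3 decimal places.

Rank s: 6, 1, 4, 2, 5, 3
Rank t: 6, 1, 2, 5, 4, 3
d = rank(s) − rank(t): 0, 0, 2, -3, 1, 0; Σd² = 14
ρ = 1 − 6Σd² / [n(n²−1)] = 1 − 6×14 / (6×35) = 1 − 84/210 ≈ 0.600

0.600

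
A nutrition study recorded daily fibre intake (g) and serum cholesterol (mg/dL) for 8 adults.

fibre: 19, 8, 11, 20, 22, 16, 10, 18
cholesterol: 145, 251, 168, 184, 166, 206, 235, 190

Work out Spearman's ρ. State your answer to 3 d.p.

Rank fibre: 6, 1, 3, 7, 8, 4, 2, 5
Rank cholesterol: 1, 8, 3, 4, 2, 6, 7, 5
d = rank(fibre) − rank(cholesterol): 5, -7, 0, 3, 6, -2, -5, 0; Σd² = 148
ρ = 1 − 6Σd² / [n(n²−1)] = 1 − 6×148 / (8×63) = 1 − 888/504 ≈ -0.762

-0.762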